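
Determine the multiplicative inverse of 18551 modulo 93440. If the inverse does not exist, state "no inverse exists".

Run Euclid on (93440, 18551):
93440 = 5·18551 + 685
18551 = 27·685 + 56
685 = 12·56 + 13
56 = 4·13 + 4
13 = 3·4 + 1
4 = 4·1 + 0
Since gcd(18551, 93440) = 1, back-substitute to write 1 as a combination:
1 = 13 − 3·4
1 = −3·56 + 13·13
1 = 13·685 − 159·56
1 = −159·18551 + 4306·685
1 = 4306·93440 − 21689·18551
So 18551·(-21689) ≡ 1 (mod 93440), and -21689 ≡ 71751 (mod 93440).

71751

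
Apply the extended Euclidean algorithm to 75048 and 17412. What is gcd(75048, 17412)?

12

Apply Euclid's algorithm to 75048 and 17412:
75048 = 4*17412 + 5400
17412 = 3*5400 + 1212
5400 = 4*1212 + 552
1212 = 2*552 + 108
552 = 5*108 + 12
108 = 9*12 + 0
gcd(75048, 17412) = 12.
Express as a combination:
12 = 552 − 5·108
12 = −5·1212 + 11·552
12 = 11·5400 − 49·1212
12 = −49·17412 + 158·5400
12 = 158·75048 − 681·17412
So 12 = (158)·75048 + (-681)·17412.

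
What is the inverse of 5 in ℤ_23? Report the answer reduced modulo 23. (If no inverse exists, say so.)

14

Extended Euclidean algorithm:
23 = 4*5 + 3
5 = 1*3 + 2
3 = 1*2 + 1
2 = 2*1 + 0
gcd = 1, so the inverse exists. Back-substitute:
1 = 3 − 2
1 = −5 + 2·3
1 = 2·23 − 9·5
Hence 5⁻¹ ≡ -9 ≡ 14 (mod 23).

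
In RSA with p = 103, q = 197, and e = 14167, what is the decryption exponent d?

φ(n) = (p−1)(q−1) = 102·196 = 19992.
Need d with 14167·d ≡ 1 (mod 19992). Apply the extended Euclidean algorithm:
19992 = 1×14167 + 5825
14167 = 2×5825 + 2517
5825 = 2×2517 + 791
2517 = 3×791 + 144
791 = 5×144 + 71
144 = 2×71 + 2
71 = 35×2 + 1
2 = 2×1 + 0
Back-substitute:
1 = 71 − 35·2
1 = −35·144 + 71·71
1 = 71·791 − 390·144
1 = −390·2517 + 1241·791
1 = 1241·5825 − 2872·2517
1 = −2872·14167 + 6985·5825
1 = 6985·19992 − 9857·14167
So 14167·(-9857) ≡ 1 (mod 19992), hence d ≡ -9857 ≡ 10135 (mod 19992).

10135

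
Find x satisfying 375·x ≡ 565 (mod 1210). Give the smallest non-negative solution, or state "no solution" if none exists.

First find gcd(375, 1210):
1210 = 3·375 + 85
375 = 4·85 + 35
85 = 2·35 + 15
35 = 2·15 + 5
15 = 3·5 + 0
gcd = 5 and 5 | 565, so solutions exist. Divide through by 5: 75x ≡ 113 (mod 242).
Now find 75⁻¹ mod 242:
242 = 3*75 + 17
75 = 4*17 + 7
17 = 2*7 + 3
7 = 2*3 + 1
3 = 3*1 + 0
Back-substitute:
1 = 7 − 2·3
1 = −2·17 + 5·7
1 = 5·75 − 22·17
1 = −22·242 + 71·75
So 75⁻¹ ≡ 71 (mod 242).
Then x ≡ 71·113 ≡ 37 (mod 242); the smallest non-negative solution is x = 37.

37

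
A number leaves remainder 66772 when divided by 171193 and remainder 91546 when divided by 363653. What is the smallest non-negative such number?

Write x = 66772 + 171193·k. Then 171193·k ≡ 91546 − 66772 ≡ 24774 (mod 363653).
Need 171193⁻¹ mod 363653. Extended Euclid on (363653, 171193):
363653 = 2·171193 + 21267
171193 = 8·21267 + 1057
21267 = 20·1057 + 127
1057 = 8·127 + 41
127 = 3·41 + 4
41 = 10·4 + 1
4 = 4·1 + 0
Back-substitute:
1 = 41 − 10·4
1 = −10·127 + 31·41
1 = 31·1057 − 258·127
1 = −258·21267 + 5191·1057
1 = 5191·171193 − 41786·21267
1 = −41786·363653 + 88763·171193
171193⁻¹ ≡ 88763 (mod 363653), so k ≡ 88763·24774 ≡ 4871 (mod 363653).
x = 66772 + 171193·4871 = 833947875.

833947875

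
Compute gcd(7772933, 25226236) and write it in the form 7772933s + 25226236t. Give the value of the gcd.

7

Apply Euclid's algorithm to 25226236 and 7772933:
25226236 = 3·7772933 + 1907437
7772933 = 4·1907437 + 143185
1907437 = 13·143185 + 46032
143185 = 3·46032 + 5089
46032 = 9·5089 + 231
5089 = 22·231 + 7
231 = 33·7 + 0
gcd(7772933, 25226236) = 7.
Working backward:
7 = 5089 − 22·231
7 = −22·46032 + 199·5089
7 = 199·143185 − 619·46032
7 = −619·1907437 + 8246·143185
7 = 8246·7772933 − 33603·1907437
7 = −33603·25226236 + 109055·7772933
So 7 = (-33603)·25226236 + (109055)·7772933.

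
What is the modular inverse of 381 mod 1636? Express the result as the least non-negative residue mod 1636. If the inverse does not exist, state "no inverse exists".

Extended Euclidean algorithm:
1636 = 4×381 + 112
381 = 3×112 + 45
112 = 2×45 + 22
45 = 2×22 + 1
22 = 22×1 + 0
gcd = 1, so the inverse exists. Back-substitute:
1 = 45 − 2·22
1 = −2·112 + 5·45
1 = 5·381 − 17·112
1 = −17·1636 + 73·381
So 381·73 ≡ 1 (mod 1636).

73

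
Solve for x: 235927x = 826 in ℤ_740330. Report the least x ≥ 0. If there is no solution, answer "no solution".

First find gcd(235927, 740330):
740330 = 3×235927 + 32549
235927 = 7×32549 + 8084
32549 = 4×8084 + 213
8084 = 37×213 + 203
213 = 1×203 + 10
203 = 20×10 + 3
10 = 3×3 + 1
3 = 3×1 + 0
gcd = 1, so a unique solution mod 740330 exists.
Back-substitute for the Bézout coefficients:
1 = 10 − 3·3
1 = −3·203 + 61·10
1 = 61·213 − 64·203
1 = −64·8084 + 2429·213
1 = 2429·32549 − 9780·8084
1 = −9780·235927 + 70889·32549
1 = 70889·740330 − 222447·235927
So 235927·(-222447) ≡ 1 (mod 740330), giving 235927⁻¹ ≡ 517883.
x ≡ 235927⁻¹·826 ≡ 517883·826 ≡ 600948 (mod 740330).

600948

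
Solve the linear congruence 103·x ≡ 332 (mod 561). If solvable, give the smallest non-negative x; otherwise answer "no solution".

281

First find gcd(103, 561):
561 = 5*103 + 46
103 = 2*46 + 11
46 = 4*11 + 2
11 = 5*2 + 1
2 = 2*1 + 0
gcd = 1, so a unique solution mod 561 exists.
Back-substitute for the Bézout coefficients:
1 = 11 − 5·2
1 = −5·46 + 21·11
1 = 21·103 − 47·46
1 = −47·561 + 256·103
So 103·(256) ≡ 1 (mod 561), giving 103⁻¹ ≡ 256.
x ≡ 103⁻¹·332 ≡ 256·332 ≡ 281 (mod 561).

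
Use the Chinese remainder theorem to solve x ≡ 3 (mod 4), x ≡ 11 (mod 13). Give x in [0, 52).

Write x = 3 + 4·k. Then 4·k ≡ 11 − 3 ≡ 8 (mod 13).
Need 4⁻¹ mod 13. Extended Euclid on (13, 4):
13 = 3×4 + 1
4 = 4×1 + 0
Back-substitute:
1 = 13 − 3·4
4⁻¹ ≡ 10 (mod 13), so k ≡ 10·8 ≡ 2 (mod 13).
x = 3 + 4·2 = 11.

11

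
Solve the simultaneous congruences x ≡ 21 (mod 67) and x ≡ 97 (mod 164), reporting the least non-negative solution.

Write x = 21 + 67·k. Then 67·k ≡ 97 − 21 ≡ 76 (mod 164).
Need 67⁻¹ mod 164. Extended Euclid on (164, 67):
164 = 2*67 + 30
67 = 2*30 + 7
30 = 4*7 + 2
7 = 3*2 + 1
2 = 2*1 + 0
Back-substitute:
1 = 7 − 3·2
1 = −3·30 + 13·7
1 = 13·67 − 29·30
1 = −29·164 + 71·67
67⁻¹ ≡ 71 (mod 164), so k ≡ 71·76 ≡ 148 (mod 164).
x = 21 + 67·148 = 9937.

9937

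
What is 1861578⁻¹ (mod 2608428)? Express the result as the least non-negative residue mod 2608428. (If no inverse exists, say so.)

no inverse exists

Compute gcd(1861578, 2608428):
2608428 = 1·1861578 + 746850
1861578 = 2·746850 + 367878
746850 = 2·367878 + 11094
367878 = 33·11094 + 1776
11094 = 6·1776 + 438
1776 = 4·438 + 24
438 = 18·24 + 6
24 = 4·6 + 0
Since gcd = 6 > 1, 1861578 is not a unit mod 2608428.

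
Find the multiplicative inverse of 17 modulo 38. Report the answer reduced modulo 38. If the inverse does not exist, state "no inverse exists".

9

Extended Euclidean algorithm:
38 = 2·17 + 4
17 = 4·4 + 1
4 = 4·1 + 0
gcd = 1, so the inverse exists. Back-substitute:
1 = 17 − 4·4
1 = −4·38 + 9·17
So 17·9 ≡ 1 (mod 38).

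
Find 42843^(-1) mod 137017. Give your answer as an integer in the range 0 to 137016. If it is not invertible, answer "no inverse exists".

93158

gcd(137017, 42843) by repeated division:
137017 = 3×42843 + 8488
42843 = 5×8488 + 403
8488 = 21×403 + 25
403 = 16×25 + 3
25 = 8×3 + 1
3 = 3×1 + 0
Since gcd(42843, 137017) = 1, back-substitute to write 1 as a combination:
1 = 25 − 8·3
1 = −8·403 + 129·25
1 = 129·8488 − 2717·403
1 = −2717·42843 + 13714·8488
1 = 13714·137017 − 43859·42843
So 42843·(-43859) ≡ 1 (mod 137017), and -43859 ≡ 93158 (mod 137017).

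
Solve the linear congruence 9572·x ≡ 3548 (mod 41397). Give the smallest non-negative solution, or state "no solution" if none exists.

1540

First find gcd(9572, 41397):
41397 = 4×9572 + 3109
9572 = 3×3109 + 245
3109 = 12×245 + 169
245 = 1×169 + 76
169 = 2×76 + 17
76 = 4×17 + 8
17 = 2×8 + 1
8 = 8×1 + 0
gcd = 1, so a unique solution mod 41397 exists.
Back-substitute for the Bézout coefficients:
1 = 17 − 2·8
1 = −2·76 + 9·17
1 = 9·169 − 20·76
1 = −20·245 + 29·169
1 = 29·3109 − 368·245
1 = −368·9572 + 1133·3109
1 = 1133·41397 − 4900·9572
So 9572·(-4900) ≡ 1 (mod 41397), giving 9572⁻¹ ≡ 36497.
x ≡ 9572⁻¹·3548 ≡ 36497·3548 ≡ 1540 (mod 41397).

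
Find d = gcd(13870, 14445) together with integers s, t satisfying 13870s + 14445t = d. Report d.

Euclidean algorithm:
14445 = 1·13870 + 575
13870 = 24·575 + 70
575 = 8·70 + 15
70 = 4·15 + 10
15 = 1·10 + 5
10 = 2·5 + 0
gcd(13870, 14445) = 5.
Express as a combination:
5 = 15 − 10
5 = −70 + 5·15
5 = 5·575 − 41·70
5 = −41·13870 + 989·575
5 = 989·14445 − 1030·13870
So 5 = (989)·14445 + (-1030)·13870.

5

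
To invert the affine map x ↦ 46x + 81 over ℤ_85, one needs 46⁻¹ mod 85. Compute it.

61

Apply the Euclidean algorithm to 85 and 46:
85 = 1*46 + 39
46 = 1*39 + 7
39 = 5*7 + 4
7 = 1*4 + 3
4 = 1*3 + 1
3 = 3*1 + 0
The gcd is 1. Working backward:
1 = 4 − 3
1 = −7 + 2·4
1 = 2·39 − 11·7
1 = −11·46 + 13·39
1 = 13·85 − 24·46
Hence 46⁻¹ ≡ -24 ≡ 61 (mod 85).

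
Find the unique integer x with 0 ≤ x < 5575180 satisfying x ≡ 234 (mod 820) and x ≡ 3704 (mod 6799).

Write x = 234 + 820·k. Then 820·k ≡ 3704 − 234 ≡ 3470 (mod 6799).
Need 820⁻¹ mod 6799. Extended Euclid on (6799, 820):
6799 = 8×820 + 239
820 = 3×239 + 103
239 = 2×103 + 33
103 = 3×33 + 4
33 = 8×4 + 1
4 = 4×1 + 0
Back-substitute:
1 = 33 − 8·4
1 = −8·103 + 25·33
1 = 25·239 − 58·103
1 = −58·820 + 199·239
1 = 199·6799 − 1650·820
820⁻¹ ≡ 5149 (mod 6799), so k ≡ 5149·3470 ≡ 6057 (mod 6799).
x = 234 + 820·6057 = 4966974.

4966974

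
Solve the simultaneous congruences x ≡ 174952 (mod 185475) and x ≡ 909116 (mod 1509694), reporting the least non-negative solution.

19768842352

Write x = 174952 + 185475·k. Then 185475·k ≡ 909116 − 174952 ≡ 734164 (mod 1509694).
Need 185475⁻¹ mod 1509694. Extended Euclid on (1509694, 185475):
1509694 = 8×185475 + 25894
185475 = 7×25894 + 4217
25894 = 6×4217 + 592
4217 = 7×592 + 73
592 = 8×73 + 8
73 = 9×8 + 1
8 = 8×1 + 0
Back-substitute:
1 = 73 − 9·8
1 = −9·592 + 73·73
1 = 73·4217 − 520·592
1 = −520·25894 + 3193·4217
1 = 3193·185475 − 22871·25894
1 = −22871·1509694 + 186161·185475
185475⁻¹ ≡ 186161 (mod 1509694), so k ≡ 186161·734164 ≡ 106584 (mod 1509694).
x = 174952 + 185475·106584 = 19768842352.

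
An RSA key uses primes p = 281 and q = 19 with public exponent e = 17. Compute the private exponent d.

593

φ(n) = (p−1)(q−1) = 280·18 = 5040.
Need d with 17·d ≡ 1 (mod 5040). Apply the extended Euclidean algorithm:
5040 = 296*17 + 8
17 = 2*8 + 1
8 = 8*1 + 0
Back-substitute:
1 = 17 − 2·8
1 = −2·5040 + 593·17
So 17·593 ≡ 1 (mod 5040), hence d = 593.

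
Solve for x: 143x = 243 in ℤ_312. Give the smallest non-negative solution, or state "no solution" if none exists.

no solution

gcd(143, 312):
312 = 2·143 + 26
143 = 5·26 + 13
26 = 2·13 + 0
gcd = 13, but 13 ∤ 243, so the congruence has no solution.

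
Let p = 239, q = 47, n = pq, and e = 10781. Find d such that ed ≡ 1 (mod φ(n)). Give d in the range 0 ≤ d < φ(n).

5769

φ(n) = (p−1)(q−1) = 238·46 = 10948.
Need d with 10781·d ≡ 1 (mod 10948). Apply the extended Euclidean algorithm:
10948 = 1×10781 + 167
10781 = 64×167 + 93
167 = 1×93 + 74
93 = 1×74 + 19
74 = 3×19 + 17
19 = 1×17 + 2
17 = 8×2 + 1
2 = 2×1 + 0
Back-substitute:
1 = 17 − 8·2
1 = −8·19 + 9·17
1 = 9·74 − 35·19
1 = −35·93 + 44·74
1 = 44·167 − 79·93
1 = −79·10781 + 5100·167
1 = 5100·10948 − 5179·10781
So 10781·(-5179) ≡ 1 (mod 10948), hence d ≡ -5179 ≡ 5769 (mod 10948).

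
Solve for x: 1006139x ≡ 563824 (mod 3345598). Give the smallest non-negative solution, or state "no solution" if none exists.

3338210

First find gcd(1006139, 3345598):
3345598 = 3·1006139 + 327181
1006139 = 3·327181 + 24596
327181 = 13·24596 + 7433
24596 = 3·7433 + 2297
7433 = 3·2297 + 542
2297 = 4·542 + 129
542 = 4·129 + 26
129 = 4·26 + 25
26 = 1·25 + 1
25 = 25·1 + 0
gcd = 1, so a unique solution mod 3345598 exists.
Back-substitute for the Bézout coefficients:
1 = 26 − 25
1 = −129 + 5·26
1 = 5·542 − 21·129
1 = −21·2297 + 89·542
1 = 89·7433 − 288·2297
1 = −288·24596 + 953·7433
1 = 953·327181 − 12677·24596
1 = −12677·1006139 + 38984·327181
1 = 38984·3345598 − 129629·1006139
So 1006139·(-129629) ≡ 1 (mod 3345598), giving 1006139⁻¹ ≡ 3215969.
x ≡ 1006139⁻¹·563824 ≡ 3215969·563824 ≡ 3338210 (mod 3345598).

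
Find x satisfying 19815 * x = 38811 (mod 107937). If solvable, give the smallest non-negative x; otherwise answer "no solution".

8102

First find gcd(19815, 107937):
107937 = 5·19815 + 8862
19815 = 2·8862 + 2091
8862 = 4·2091 + 498
2091 = 4·498 + 99
498 = 5·99 + 3
99 = 33·3 + 0
gcd = 3 and 3 | 38811, so solutions exist. Divide through by 3: 6605x ≡ 12937 (mod 35979).
Now find 6605⁻¹ mod 35979:
35979 = 5*6605 + 2954
6605 = 2*2954 + 697
2954 = 4*697 + 166
697 = 4*166 + 33
166 = 5*33 + 1
33 = 33*1 + 0
Back-substitute:
1 = 166 − 5·33
1 = −5·697 + 21·166
1 = 21·2954 − 89·697
1 = −89·6605 + 199·2954
1 = 199·35979 − 1084·6605
So 6605·(-1084) ≡ 1 (mod 35979), i.e. 6605⁻¹ ≡ 34895.
Then x ≡ 34895·12937 ≡ 8102 (mod 35979); the smallest non-negative solution is x = 8102.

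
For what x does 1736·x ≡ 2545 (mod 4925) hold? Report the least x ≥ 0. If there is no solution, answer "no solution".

First find gcd(1736, 4925):
4925 = 2·1736 + 1453
1736 = 1·1453 + 283
1453 = 5·283 + 38
283 = 7·38 + 17
38 = 2·17 + 4
17 = 4·4 + 1
4 = 4·1 + 0
gcd = 1, so a unique solution mod 4925 exists.
Back-substitute for the Bézout coefficients:
1 = 17 − 4·4
1 = −4·38 + 9·17
1 = 9·283 − 67·38
1 = −67·1453 + 344·283
1 = 344·1736 − 411·1453
1 = −411·4925 + 1166·1736
So 1736·(1166) ≡ 1 (mod 4925), giving 1736⁻¹ ≡ 1166.
x ≡ 1736⁻¹·2545 ≡ 1166·2545 ≡ 2620 (mod 4925).

2620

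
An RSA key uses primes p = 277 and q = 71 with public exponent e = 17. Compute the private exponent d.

2273

φ(n) = (p−1)(q−1) = 276·70 = 19320.
Need d with 17·d ≡ 1 (mod 19320). Apply the extended Euclidean algorithm:
19320 = 1136*17 + 8
17 = 2*8 + 1
8 = 8*1 + 0
Back-substitute:
1 = 17 − 2·8
1 = −2·19320 + 2273·17
So 17·2273 ≡ 1 (mod 19320), hence d = 2273.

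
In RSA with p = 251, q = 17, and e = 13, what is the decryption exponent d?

3077

φ(n) = (p−1)(q−1) = 250·16 = 4000.
Need d with 13·d ≡ 1 (mod 4000). Apply the extended Euclidean algorithm:
4000 = 307×13 + 9
13 = 1×9 + 4
9 = 2×4 + 1
4 = 4×1 + 0
Back-substitute:
1 = 9 − 2·4
1 = −2·13 + 3·9
1 = 3·4000 − 923·13
So 13·(-923) ≡ 1 (mod 4000), hence d ≡ -923 ≡ 3077 (mod 4000).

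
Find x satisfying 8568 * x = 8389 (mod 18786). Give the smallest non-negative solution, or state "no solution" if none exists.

gcd(8568, 18786):
18786 = 2*8568 + 1650
8568 = 5*1650 + 318
1650 = 5*318 + 60
318 = 5*60 + 18
60 = 3*18 + 6
18 = 3*6 + 0
gcd = 6, but 6 ∤ 8389, so the congruence has no solution.

no solution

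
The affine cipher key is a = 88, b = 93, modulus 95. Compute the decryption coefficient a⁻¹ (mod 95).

Apply the Euclidean algorithm to 95 and 88:
95 = 1×88 + 7
88 = 12×7 + 4
7 = 1×4 + 3
4 = 1×3 + 1
3 = 3×1 + 0
The gcd is 1. Working backward:
1 = 4 − 3
1 = −7 + 2·4
1 = 2·88 − 25·7
1 = −25·95 + 27·88
So 88·27 ≡ 1 (mod 95).

27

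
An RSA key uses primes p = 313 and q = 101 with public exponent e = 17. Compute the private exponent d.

φ(n) = (p−1)(q−1) = 312·100 = 31200.
Need d with 17·d ≡ 1 (mod 31200). Apply the extended Euclidean algorithm:
31200 = 1835×17 + 5
17 = 3×5 + 2
5 = 2×2 + 1
2 = 2×1 + 0
Back-substitute:
1 = 5 − 2·2
1 = −2·17 + 7·5
1 = 7·31200 − 12847·17
So 17·(-12847) ≡ 1 (mod 31200), hence d ≡ -12847 ≡ 18353 (mod 31200).

18353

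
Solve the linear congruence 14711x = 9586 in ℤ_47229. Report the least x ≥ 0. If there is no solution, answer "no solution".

43406

First find gcd(14711, 47229):
47229 = 3×14711 + 3096
14711 = 4×3096 + 2327
3096 = 1×2327 + 769
2327 = 3×769 + 20
769 = 38×20 + 9
20 = 2×9 + 2
9 = 4×2 + 1
2 = 2×1 + 0
gcd = 1, so a unique solution mod 47229 exists.
Back-substitute for the Bézout coefficients:
1 = 9 − 4·2
1 = −4·20 + 9·9
1 = 9·769 − 346·20
1 = −346·2327 + 1047·769
1 = 1047·3096 − 1393·2327
1 = −1393·14711 + 6619·3096
1 = 6619·47229 − 21250·14711
So 14711·(-21250) ≡ 1 (mod 47229), giving 14711⁻¹ ≡ 25979.
x ≡ 14711⁻¹·9586 ≡ 25979·9586 ≡ 43406 (mod 47229).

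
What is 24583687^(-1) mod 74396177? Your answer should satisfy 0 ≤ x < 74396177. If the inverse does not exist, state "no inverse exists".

23515459

Extended Euclidean algorithm:
74396177 = 3·24583687 + 645116
24583687 = 38·645116 + 69279
645116 = 9·69279 + 21605
69279 = 3·21605 + 4464
21605 = 4·4464 + 3749
4464 = 1·3749 + 715
3749 = 5·715 + 174
715 = 4·174 + 19
174 = 9·19 + 3
19 = 6·3 + 1
3 = 3·1 + 0
Since gcd(24583687, 74396177) = 1, back-substitute to write 1 as a combination:
1 = 19 − 6·3
1 = −6·174 + 55·19
1 = 55·715 − 226·174
1 = −226·3749 + 1185·715
1 = 1185·4464 − 1411·3749
1 = −1411·21605 + 6829·4464
1 = 6829·69279 − 21898·21605
1 = −21898·645116 + 203911·69279
1 = 203911·24583687 − 7770516·645116
1 = −7770516·74396177 + 23515459·24583687
So 24583687·23515459 ≡ 1 (mod 74396177).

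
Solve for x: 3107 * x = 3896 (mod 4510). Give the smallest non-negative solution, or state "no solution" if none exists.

788

First find gcd(3107, 4510):
4510 = 1*3107 + 1403
3107 = 2*1403 + 301
1403 = 4*301 + 199
301 = 1*199 + 102
199 = 1*102 + 97
102 = 1*97 + 5
97 = 19*5 + 2
5 = 2*2 + 1
2 = 2*1 + 0
gcd = 1, so a unique solution mod 4510 exists.
Back-substitute for the Bézout coefficients:
1 = 5 − 2·2
1 = −2·97 + 39·5
1 = 39·102 − 41·97
1 = −41·199 + 80·102
1 = 80·301 − 121·199
1 = −121·1403 + 564·301
1 = 564·3107 − 1249·1403
1 = −1249·4510 + 1813·3107
So 3107·(1813) ≡ 1 (mod 4510), giving 3107⁻¹ ≡ 1813.
x ≡ 3107⁻¹·3896 ≡ 1813·3896 ≡ 788 (mod 4510).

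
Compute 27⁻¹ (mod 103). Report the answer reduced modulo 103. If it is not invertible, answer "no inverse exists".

Apply the Euclidean algorithm to 103 and 27:
103 = 3*27 + 22
27 = 1*22 + 5
22 = 4*5 + 2
5 = 2*2 + 1
2 = 2*1 + 0
gcd = 1, so the inverse exists. Back-substitute:
1 = 5 − 2·2
1 = −2·22 + 9·5
1 = 9·27 − 11·22
1 = −11·103 + 42·27
So 27·42 ≡ 1 (mod 103).

42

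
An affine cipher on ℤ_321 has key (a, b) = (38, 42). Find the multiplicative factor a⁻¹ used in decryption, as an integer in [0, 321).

Run Euclid on (321, 38):
321 = 8*38 + 17
38 = 2*17 + 4
17 = 4*4 + 1
4 = 4*1 + 0
The gcd is 1. Working backward:
1 = 17 − 4·4
1 = −4·38 + 9·17
1 = 9·321 − 76·38
Hence 38⁻¹ ≡ -76 ≡ 245 (mod 321).

245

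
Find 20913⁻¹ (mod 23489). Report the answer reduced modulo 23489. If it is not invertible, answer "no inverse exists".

gcd(23489, 20913) by repeated division:
23489 = 1×20913 + 2576
20913 = 8×2576 + 305
2576 = 8×305 + 136
305 = 2×136 + 33
136 = 4×33 + 4
33 = 8×4 + 1
4 = 4×1 + 0
gcd = 1, so the inverse exists. Back-substitute:
1 = 33 − 8·4
1 = −8·136 + 33·33
1 = 33·305 − 74·136
1 = −74·2576 + 625·305
1 = 625·20913 − 5074·2576
1 = −5074·23489 + 5699·20913
So 20913·5699 ≡ 1 (mod 23489).

5699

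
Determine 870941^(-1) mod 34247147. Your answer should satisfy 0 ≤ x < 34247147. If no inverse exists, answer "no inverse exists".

gcd(34247147, 870941) by repeated division:
34247147 = 39*870941 + 280448
870941 = 3*280448 + 29597
280448 = 9*29597 + 14075
29597 = 2*14075 + 1447
14075 = 9*1447 + 1052
1447 = 1*1052 + 395
1052 = 2*395 + 262
395 = 1*262 + 133
262 = 1*133 + 129
133 = 1*129 + 4
129 = 32*4 + 1
4 = 4*1 + 0
Since gcd(870941, 34247147) = 1, back-substitute to write 1 as a combination:
1 = 129 − 32·4
1 = −32·133 + 33·129
1 = 33·262 − 65·133
1 = −65·395 + 98·262
1 = 98·1052 − 261·395
1 = −261·1447 + 359·1052
1 = 359·14075 − 3492·1447
1 = −3492·29597 + 7343·14075
1 = 7343·280448 − 69579·29597
1 = −69579·870941 + 216080·280448
1 = 216080·34247147 − 8496699·870941
So 870941·(-8496699) ≡ 1 (mod 34247147), and -8496699 ≡ 25750448 (mod 34247147).

25750448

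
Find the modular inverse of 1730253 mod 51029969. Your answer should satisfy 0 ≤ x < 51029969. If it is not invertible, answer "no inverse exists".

49077724

Run Euclid on (51029969, 1730253):
51029969 = 29*1730253 + 852632
1730253 = 2*852632 + 24989
852632 = 34*24989 + 3006
24989 = 8*3006 + 941
3006 = 3*941 + 183
941 = 5*183 + 26
183 = 7*26 + 1
26 = 26*1 + 0
Since gcd(1730253, 51029969) = 1, back-substitute to write 1 as a combination:
1 = 183 − 7·26
1 = −7·941 + 36·183
1 = 36·3006 − 115·941
1 = −115·24989 + 956·3006
1 = 956·852632 − 32619·24989
1 = −32619·1730253 + 66194·852632
1 = 66194·51029969 − 1952245·1730253
Thus 1730253·(-1952245) ≡ 1 (mod 51029969); reducing, -1952245 mod 51029969 = 49077724.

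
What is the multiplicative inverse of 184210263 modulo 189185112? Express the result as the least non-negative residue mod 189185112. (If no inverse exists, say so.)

no inverse exists

Euclidean algorithm on 189185112, 184210263:
189185112 = 1×184210263 + 4974849
184210263 = 37×4974849 + 140850
4974849 = 35×140850 + 45099
140850 = 3×45099 + 5553
45099 = 8×5553 + 675
5553 = 8×675 + 153
675 = 4×153 + 63
153 = 2×63 + 27
63 = 2×27 + 9
27 = 3×9 + 0
gcd(184210263, 189185112) = 9 ≠ 1, so 184210263 has no multiplicative inverse modulo 189185112.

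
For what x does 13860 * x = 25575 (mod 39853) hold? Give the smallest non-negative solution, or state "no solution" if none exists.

First find gcd(13860, 39853):
39853 = 2·13860 + 12133
13860 = 1·12133 + 1727
12133 = 7·1727 + 44
1727 = 39·44 + 11
44 = 4·11 + 0
gcd = 11 and 11 | 25575, so solutions exist. Divide through by 11: 1260x ≡ 2325 (mod 3623).
Now find 1260⁻¹ mod 3623:
3623 = 2×1260 + 1103
1260 = 1×1103 + 157
1103 = 7×157 + 4
157 = 39×4 + 1
4 = 4×1 + 0
Back-substitute:
1 = 157 − 39·4
1 = −39·1103 + 274·157
1 = 274·1260 − 313·1103
1 = −313·3623 + 900·1260
So 1260⁻¹ ≡ 900 (mod 3623).
Then x ≡ 900·2325 ≡ 2029 (mod 3623); the smallest non-negative solution is x = 2029.

2029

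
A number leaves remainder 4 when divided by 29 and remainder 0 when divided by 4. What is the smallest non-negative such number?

4

Write x = 4 + 29·k. Then 29·k ≡ 0 − 4 ≡ 0 (mod 4).
Need 29⁻¹ mod 4. Extended Euclid on (4, 1):
4 = 4·1 + 0
29⁻¹ ≡ 1 (mod 4), so k ≡ 1·0 ≡ 0 (mod 4).
x = 4 + 29·0 = 4.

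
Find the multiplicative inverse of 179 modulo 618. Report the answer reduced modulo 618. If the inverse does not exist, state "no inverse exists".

473

Run Euclid on (618, 179):
618 = 3·179 + 81
179 = 2·81 + 17
81 = 4·17 + 13
17 = 1·13 + 4
13 = 3·4 + 1
4 = 4·1 + 0
Since gcd(179, 618) = 1, back-substitute to write 1 as a combination:
1 = 13 − 3·4
1 = −3·17 + 4·13
1 = 4·81 − 19·17
1 = −19·179 + 42·81
1 = 42·618 − 145·179
Thus 179·(-145) ≡ 1 (mod 618); reducing, -145 mod 618 = 473.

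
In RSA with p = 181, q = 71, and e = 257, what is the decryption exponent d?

φ(n) = (p−1)(q−1) = 180·70 = 12600.
Need d with 257·d ≡ 1 (mod 12600). Apply the extended Euclidean algorithm:
12600 = 49·257 + 7
257 = 36·7 + 5
7 = 1·5 + 2
5 = 2·2 + 1
2 = 2·1 + 0
Back-substitute:
1 = 5 − 2·2
1 = −2·7 + 3·5
1 = 3·257 − 110·7
1 = −110·12600 + 5393·257
So 257·5393 ≡ 1 (mod 12600), hence d = 5393.

5393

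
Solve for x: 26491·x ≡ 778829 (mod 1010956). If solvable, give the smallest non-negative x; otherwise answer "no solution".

444963

First find gcd(26491, 1010956):
1010956 = 38*26491 + 4298
26491 = 6*4298 + 703
4298 = 6*703 + 80
703 = 8*80 + 63
80 = 1*63 + 17
63 = 3*17 + 12
17 = 1*12 + 5
12 = 2*5 + 2
5 = 2*2 + 1
2 = 2*1 + 0
gcd = 1, so a unique solution mod 1010956 exists.
Back-substitute for the Bézout coefficients:
1 = 5 − 2·2
1 = −2·12 + 5·5
1 = 5·17 − 7·12
1 = −7·63 + 26·17
1 = 26·80 − 33·63
1 = −33·703 + 290·80
1 = 290·4298 − 1773·703
1 = −1773·26491 + 10928·4298
1 = 10928·1010956 − 417037·26491
So 26491·(-417037) ≡ 1 (mod 1010956), giving 26491⁻¹ ≡ 593919.
x ≡ 26491⁻¹·778829 ≡ 593919·778829 ≡ 444963 (mod 1010956).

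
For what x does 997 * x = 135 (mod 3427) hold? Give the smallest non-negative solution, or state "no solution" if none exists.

First find gcd(997, 3427):
3427 = 3·997 + 436
997 = 2·436 + 125
436 = 3·125 + 61
125 = 2·61 + 3
61 = 20·3 + 1
3 = 3·1 + 0
gcd = 1, so a unique solution mod 3427 exists.
Back-substitute for the Bézout coefficients:
1 = 61 − 20·3
1 = −20·125 + 41·61
1 = 41·436 − 143·125
1 = −143·997 + 327·436
1 = 327·3427 − 1124·997
So 997·(-1124) ≡ 1 (mod 3427), giving 997⁻¹ ≡ 2303.
x ≡ 997⁻¹·135 ≡ 2303·135 ≡ 2475 (mod 3427).

2475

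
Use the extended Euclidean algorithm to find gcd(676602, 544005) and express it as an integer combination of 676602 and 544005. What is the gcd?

9

Repeated division:
676602 = 1·544005 + 132597
544005 = 4·132597 + 13617
132597 = 9·13617 + 10044
13617 = 1·10044 + 3573
10044 = 2·3573 + 2898
3573 = 1·2898 + 675
2898 = 4·675 + 198
675 = 3·198 + 81
198 = 2·81 + 36
81 = 2·36 + 9
36 = 4·9 + 0
gcd(676602, 544005) = 9.
Express as a combination:
9 = 81 − 2·36
9 = −2·198 + 5·81
9 = 5·675 − 17·198
9 = −17·2898 + 73·675
9 = 73·3573 − 90·2898
9 = −90·10044 + 253·3573
9 = 253·13617 − 343·10044
9 = −343·132597 + 3340·13617
9 = 3340·544005 − 13703·132597
9 = −13703·676602 + 17043·544005
So 9 = (-13703)·676602 + (17043)·544005.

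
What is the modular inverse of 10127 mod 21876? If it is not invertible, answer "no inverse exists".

2603

Extended Euclidean algorithm:
21876 = 2×10127 + 1622
10127 = 6×1622 + 395
1622 = 4×395 + 42
395 = 9×42 + 17
42 = 2×17 + 8
17 = 2×8 + 1
8 = 8×1 + 0
gcd = 1, so the inverse exists. Back-substitute:
1 = 17 − 2·8
1 = −2·42 + 5·17
1 = 5·395 − 47·42
1 = −47·1622 + 193·395
1 = 193·10127 − 1205·1622
1 = −1205·21876 + 2603·10127
So 10127·2603 ≡ 1 (mod 21876).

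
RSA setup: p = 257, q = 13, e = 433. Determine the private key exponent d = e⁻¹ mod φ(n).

1873

φ(n) = (p−1)(q−1) = 256·12 = 3072.
Need d with 433·d ≡ 1 (mod 3072). Apply the extended Euclidean algorithm:
3072 = 7·433 + 41
433 = 10·41 + 23
41 = 1·23 + 18
23 = 1·18 + 5
18 = 3·5 + 3
5 = 1·3 + 2
3 = 1·2 + 1
2 = 2·1 + 0
Back-substitute:
1 = 3 − 2
1 = −5 + 2·3
1 = 2·18 − 7·5
1 = −7·23 + 9·18
1 = 9·41 − 16·23
1 = −16·433 + 169·41
1 = 169·3072 − 1199·433
So 433·(-1199) ≡ 1 (mod 3072), hence d ≡ -1199 ≡ 1873 (mod 3072).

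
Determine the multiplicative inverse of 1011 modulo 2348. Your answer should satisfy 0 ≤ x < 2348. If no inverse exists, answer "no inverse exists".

1779

gcd(2348, 1011) by repeated division:
2348 = 2*1011 + 326
1011 = 3*326 + 33
326 = 9*33 + 29
33 = 1*29 + 4
29 = 7*4 + 1
4 = 4*1 + 0
The gcd is 1. Working backward:
1 = 29 − 7·4
1 = −7·33 + 8·29
1 = 8·326 − 79·33
1 = −79·1011 + 245·326
1 = 245·2348 − 569·1011
So 1011·(-569) ≡ 1 (mod 2348), and -569 ≡ 1779 (mod 2348).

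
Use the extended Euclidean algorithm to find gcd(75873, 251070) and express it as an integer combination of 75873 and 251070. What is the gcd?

Euclidean algorithm:
251070 = 3×75873 + 23451
75873 = 3×23451 + 5520
23451 = 4×5520 + 1371
5520 = 4×1371 + 36
1371 = 38×36 + 3
36 = 12×3 + 0
gcd(75873, 251070) = 3.
Express as a combination:
3 = 1371 − 38·36
3 = −38·5520 + 153·1371
3 = 153·23451 − 650·5520
3 = −650·75873 + 2103·23451
3 = 2103·251070 − 6959·75873
So 3 = (2103)·251070 + (-6959)·75873.

3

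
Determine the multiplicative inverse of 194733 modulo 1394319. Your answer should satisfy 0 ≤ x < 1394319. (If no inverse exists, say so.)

no inverse exists

Compute gcd(194733, 1394319):
1394319 = 7×194733 + 31188
194733 = 6×31188 + 7605
31188 = 4×7605 + 768
7605 = 9×768 + 693
768 = 1×693 + 75
693 = 9×75 + 18
75 = 4×18 + 3
18 = 6×3 + 0
gcd(194733, 1394319) = 3 ≠ 1, so 194733 has no multiplicative inverse modulo 1394319.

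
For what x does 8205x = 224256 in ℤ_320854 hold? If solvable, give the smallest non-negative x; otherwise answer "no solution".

138106

First find gcd(8205, 320854):
320854 = 39*8205 + 859
8205 = 9*859 + 474
859 = 1*474 + 385
474 = 1*385 + 89
385 = 4*89 + 29
89 = 3*29 + 2
29 = 14*2 + 1
2 = 2*1 + 0
gcd = 1, so a unique solution mod 320854 exists.
Back-substitute for the Bézout coefficients:
1 = 29 − 14·2
1 = −14·89 + 43·29
1 = 43·385 − 186·89
1 = −186·474 + 229·385
1 = 229·859 − 415·474
1 = −415·8205 + 3964·859
1 = 3964·320854 − 155011·8205
So 8205·(-155011) ≡ 1 (mod 320854), giving 8205⁻¹ ≡ 165843.
x ≡ 8205⁻¹·224256 ≡ 165843·224256 ≡ 138106 (mod 320854).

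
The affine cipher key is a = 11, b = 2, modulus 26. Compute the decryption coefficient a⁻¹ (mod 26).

19

gcd(26, 11) by repeated division:
26 = 2*11 + 4
11 = 2*4 + 3
4 = 1*3 + 1
3 = 3*1 + 0
The gcd is 1. Working backward:
1 = 4 − 3
1 = −11 + 3·4
1 = 3·26 − 7·11
So 11·(-7) ≡ 1 (mod 26), and -7 ≡ 19 (mod 26).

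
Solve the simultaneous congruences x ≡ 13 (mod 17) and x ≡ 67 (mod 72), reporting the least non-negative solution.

Write x = 13 + 17·k. Then 17·k ≡ 67 − 13 ≡ 54 (mod 72).
Need 17⁻¹ mod 72. Extended Euclid on (72, 17):
72 = 4×17 + 4
17 = 4×4 + 1
4 = 4×1 + 0
Back-substitute:
1 = 17 − 4·4
1 = −4·72 + 17·17
17⁻¹ ≡ 17 (mod 72), so k ≡ 17·54 ≡ 54 (mod 72).
x = 13 + 17·54 = 931.

931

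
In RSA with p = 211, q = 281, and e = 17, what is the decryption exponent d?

φ(n) = (p−1)(q−1) = 210·280 = 58800.
Need d with 17·d ≡ 1 (mod 58800). Apply the extended Euclidean algorithm:
58800 = 3458*17 + 14
17 = 1*14 + 3
14 = 4*3 + 2
3 = 1*2 + 1
2 = 2*1 + 0
Back-substitute:
1 = 3 − 2
1 = −14 + 5·3
1 = 5·17 − 6·14
1 = −6·58800 + 20753·17
So 17·20753 ≡ 1 (mod 58800), hence d = 20753.

20753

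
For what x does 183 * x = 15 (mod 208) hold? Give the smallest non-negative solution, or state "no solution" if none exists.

41

First find gcd(183, 208):
208 = 1*183 + 25
183 = 7*25 + 8
25 = 3*8 + 1
8 = 8*1 + 0
gcd = 1, so a unique solution mod 208 exists.
Back-substitute for the Bézout coefficients:
1 = 25 − 3·8
1 = −3·183 + 22·25
1 = 22·208 − 25·183
So 183·(-25) ≡ 1 (mod 208), giving 183⁻¹ ≡ 183.
x ≡ 183⁻¹·15 ≡ 183·15 ≡ 41 (mod 208).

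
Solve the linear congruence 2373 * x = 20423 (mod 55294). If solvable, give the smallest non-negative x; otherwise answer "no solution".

51621

First find gcd(2373, 55294):
55294 = 23*2373 + 715
2373 = 3*715 + 228
715 = 3*228 + 31
228 = 7*31 + 11
31 = 2*11 + 9
11 = 1*9 + 2
9 = 4*2 + 1
2 = 2*1 + 0
gcd = 1, so a unique solution mod 55294 exists.
Back-substitute for the Bézout coefficients:
1 = 9 − 4·2
1 = −4·11 + 5·9
1 = 5·31 − 14·11
1 = −14·228 + 103·31
1 = 103·715 − 323·228
1 = −323·2373 + 1072·715
1 = 1072·55294 − 24979·2373
So 2373·(-24979) ≡ 1 (mod 55294), giving 2373⁻¹ ≡ 30315.
x ≡ 2373⁻¹·20423 ≡ 30315·20423 ≡ 51621 (mod 55294).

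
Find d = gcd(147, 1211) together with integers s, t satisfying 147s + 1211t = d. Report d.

7

Apply Euclid's algorithm to 1211 and 147:
1211 = 8×147 + 35
147 = 4×35 + 7
35 = 5×7 + 0
gcd(147, 1211) = 7.
Back-substituting:
7 = 147 − 4·35
7 = −4·1211 + 33·147
So 7 = (-4)·1211 + (33)·147.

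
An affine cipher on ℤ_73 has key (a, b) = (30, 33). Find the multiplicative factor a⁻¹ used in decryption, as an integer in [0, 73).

56

Run Euclid on (73, 30):
73 = 2*30 + 13
30 = 2*13 + 4
13 = 3*4 + 1
4 = 4*1 + 0
The gcd is 1. Working backward:
1 = 13 − 3·4
1 = −3·30 + 7·13
1 = 7·73 − 17·30
Hence 30⁻¹ ≡ -17 ≡ 56 (mod 73).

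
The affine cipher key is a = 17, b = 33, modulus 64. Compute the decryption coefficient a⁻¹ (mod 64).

Apply the Euclidean algorithm to 64 and 17:
64 = 3*17 + 13
17 = 1*13 + 4
13 = 3*4 + 1
4 = 4*1 + 0
Since gcd(17, 64) = 1, back-substitute to write 1 as a combination:
1 = 13 − 3·4
1 = −3·17 + 4·13
1 = 4·64 − 15·17
Hence 17⁻¹ ≡ -15 ≡ 49 (mod 64).

49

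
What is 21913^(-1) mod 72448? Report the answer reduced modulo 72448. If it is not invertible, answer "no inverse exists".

Extended Euclidean algorithm:
72448 = 3×21913 + 6709
21913 = 3×6709 + 1786
6709 = 3×1786 + 1351
1786 = 1×1351 + 435
1351 = 3×435 + 46
435 = 9×46 + 21
46 = 2×21 + 4
21 = 5×4 + 1
4 = 4×1 + 0
gcd = 1, so the inverse exists. Back-substitute:
1 = 21 − 5·4
1 = −5·46 + 11·21
1 = 11·435 − 104·46
1 = −104·1351 + 323·435
1 = 323·1786 − 427·1351
1 = −427·6709 + 1604·1786
1 = 1604·21913 − 5239·6709
1 = −5239·72448 + 17321·21913
So 21913·17321 ≡ 1 (mod 72448).

17321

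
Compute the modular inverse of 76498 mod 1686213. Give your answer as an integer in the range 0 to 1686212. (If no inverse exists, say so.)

507883

Run Euclid on (1686213, 76498):
1686213 = 22×76498 + 3257
76498 = 23×3257 + 1587
3257 = 2×1587 + 83
1587 = 19×83 + 10
83 = 8×10 + 3
10 = 3×3 + 1
3 = 3×1 + 0
The gcd is 1. Working backward:
1 = 10 − 3·3
1 = −3·83 + 25·10
1 = 25·1587 − 478·83
1 = −478·3257 + 981·1587
1 = 981·76498 − 23041·3257
1 = −23041·1686213 + 507883·76498
So 76498·507883 ≡ 1 (mod 1686213).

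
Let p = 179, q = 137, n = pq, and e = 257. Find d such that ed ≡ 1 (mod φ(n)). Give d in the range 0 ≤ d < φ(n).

φ(n) = (p−1)(q−1) = 178·136 = 24208.
Need d with 257·d ≡ 1 (mod 24208). Apply the extended Euclidean algorithm:
24208 = 94*257 + 50
257 = 5*50 + 7
50 = 7*7 + 1
7 = 7*1 + 0
Back-substitute:
1 = 50 − 7·7
1 = −7·257 + 36·50
1 = 36·24208 − 3391·257
So 257·(-3391) ≡ 1 (mod 24208), hence d ≡ -3391 ≡ 20817 (mod 24208).

20817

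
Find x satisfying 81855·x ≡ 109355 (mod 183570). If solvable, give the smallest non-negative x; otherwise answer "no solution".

gcd(81855, 183570):
183570 = 2*81855 + 19860
81855 = 4*19860 + 2415
19860 = 8*2415 + 540
2415 = 4*540 + 255
540 = 2*255 + 30
255 = 8*30 + 15
30 = 2*15 + 0
gcd = 15, but 15 ∤ 109355, so the congruence has no solution.

no solution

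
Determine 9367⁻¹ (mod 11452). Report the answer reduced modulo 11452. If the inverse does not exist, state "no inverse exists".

2955

Extended Euclidean algorithm:
11452 = 1*9367 + 2085
9367 = 4*2085 + 1027
2085 = 2*1027 + 31
1027 = 33*31 + 4
31 = 7*4 + 3
4 = 1*3 + 1
3 = 3*1 + 0
gcd = 1, so the inverse exists. Back-substitute:
1 = 4 − 3
1 = −31 + 8·4
1 = 8·1027 − 265·31
1 = −265·2085 + 538·1027
1 = 538·9367 − 2417·2085
1 = −2417·11452 + 2955·9367
So 9367·2955 ≡ 1 (mod 11452).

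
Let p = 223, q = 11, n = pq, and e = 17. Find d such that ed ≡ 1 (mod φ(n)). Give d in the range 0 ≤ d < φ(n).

φ(n) = (p−1)(q−1) = 222·10 = 2220.
Need d with 17·d ≡ 1 (mod 2220). Apply the extended Euclidean algorithm:
2220 = 130·17 + 10
17 = 1·10 + 7
10 = 1·7 + 3
7 = 2·3 + 1
3 = 3·1 + 0
Back-substitute:
1 = 7 − 2·3
1 = −2·10 + 3·7
1 = 3·17 − 5·10
1 = −5·2220 + 653·17
So 17·653 ≡ 1 (mod 2220), hence d = 653.

653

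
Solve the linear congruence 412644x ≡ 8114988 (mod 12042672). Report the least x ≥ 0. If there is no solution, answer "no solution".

First find gcd(412644, 12042672):
12042672 = 29*412644 + 75996
412644 = 5*75996 + 32664
75996 = 2*32664 + 10668
32664 = 3*10668 + 660
10668 = 16*660 + 108
660 = 6*108 + 12
108 = 9*12 + 0
gcd = 12 and 12 | 8114988, so solutions exist. Divide through by 12: 34387x ≡ 676249 (mod 1003556).
Now find 34387⁻¹ mod 1003556:
1003556 = 29*34387 + 6333
34387 = 5*6333 + 2722
6333 = 2*2722 + 889
2722 = 3*889 + 55
889 = 16*55 + 9
55 = 6*9 + 1
9 = 9*1 + 0
Back-substitute:
1 = 55 − 6·9
1 = −6·889 + 97·55
1 = 97·2722 − 297·889
1 = −297·6333 + 691·2722
1 = 691·34387 − 3752·6333
1 = −3752·1003556 + 109499·34387
So 34387⁻¹ ≡ 109499 (mod 1003556).
Then x ≡ 109499·676249 ≡ 206235 (mod 1003556); the smallest non-negative solution is x = 206235.

206235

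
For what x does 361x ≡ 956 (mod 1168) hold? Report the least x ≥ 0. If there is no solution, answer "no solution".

1148

First find gcd(361, 1168):
1168 = 3·361 + 85
361 = 4·85 + 21
85 = 4·21 + 1
21 = 21·1 + 0
gcd = 1, so a unique solution mod 1168 exists.
Back-substitute for the Bézout coefficients:
1 = 85 − 4·21
1 = −4·361 + 17·85
1 = 17·1168 − 55·361
So 361·(-55) ≡ 1 (mod 1168), giving 361⁻¹ ≡ 1113.
x ≡ 361⁻¹·956 ≡ 1113·956 ≡ 1148 (mod 1168).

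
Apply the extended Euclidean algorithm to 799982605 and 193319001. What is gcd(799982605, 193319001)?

1

Euclidean algorithm:
799982605 = 4·193319001 + 26706601
193319001 = 7·26706601 + 6372794
26706601 = 4·6372794 + 1215425
6372794 = 5·1215425 + 295669
1215425 = 4·295669 + 32749
295669 = 9·32749 + 928
32749 = 35·928 + 269
928 = 3·269 + 121
269 = 2·121 + 27
121 = 4·27 + 13
27 = 2·13 + 1
13 = 13·1 + 0
gcd(799982605, 193319001) = 1.
Express as a combination:
1 = 27 − 2·13
1 = −2·121 + 9·27
1 = 9·269 − 20·121
1 = −20·928 + 69·269
1 = 69·32749 − 2435·928
1 = −2435·295669 + 21984·32749
1 = 21984·1215425 − 90371·295669
1 = −90371·6372794 + 473839·1215425
1 = 473839·26706601 − 1985727·6372794
1 = −1985727·193319001 + 14373928·26706601
1 = 14373928·799982605 − 59481439·193319001
So 1 = (14373928)·799982605 + (-59481439)·193319001.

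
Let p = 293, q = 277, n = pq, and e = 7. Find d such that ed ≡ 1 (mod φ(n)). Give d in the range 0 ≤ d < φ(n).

69079

φ(n) = (p−1)(q−1) = 292·276 = 80592.
Need d with 7·d ≡ 1 (mod 80592). Apply the extended Euclidean algorithm:
80592 = 11513*7 + 1
7 = 7*1 + 0
Back-substitute:
1 = 80592 − 11513·7
So 7·(-11513) ≡ 1 (mod 80592), hence d ≡ -11513 ≡ 69079 (mod 80592).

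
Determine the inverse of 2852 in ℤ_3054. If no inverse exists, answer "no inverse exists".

no inverse exists

Euclidean algorithm on 3054, 2852:
3054 = 1*2852 + 202
2852 = 14*202 + 24
202 = 8*24 + 10
24 = 2*10 + 4
10 = 2*4 + 2
4 = 2*2 + 0
gcd(2852, 3054) = 2 ≠ 1, so 2852 has no multiplicative inverse modulo 3054.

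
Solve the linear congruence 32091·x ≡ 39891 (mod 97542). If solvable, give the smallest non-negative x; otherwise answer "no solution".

First find gcd(32091, 97542):
97542 = 3·32091 + 1269
32091 = 25·1269 + 366
1269 = 3·366 + 171
366 = 2·171 + 24
171 = 7·24 + 3
24 = 8·3 + 0
gcd = 3 and 3 | 39891, so solutions exist. Divide through by 3: 10697x ≡ 13297 (mod 32514).
Now find 10697⁻¹ mod 32514:
32514 = 3·10697 + 423
10697 = 25·423 + 122
423 = 3·122 + 57
122 = 2·57 + 8
57 = 7·8 + 1
8 = 8·1 + 0
Back-substitute:
1 = 57 − 7·8
1 = −7·122 + 15·57
1 = 15·423 − 52·122
1 = −52·10697 + 1315·423
1 = 1315·32514 − 3997·10697
So 10697·(-3997) ≡ 1 (mod 32514), i.e. 10697⁻¹ ≡ 28517.
Then x ≡ 28517·13297 ≡ 12281 (mod 32514); the smallest non-negative solution is x = 12281.

12281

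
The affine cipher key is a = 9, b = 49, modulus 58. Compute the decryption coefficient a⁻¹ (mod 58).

13

Extended Euclidean algorithm:
58 = 6*9 + 4
9 = 2*4 + 1
4 = 4*1 + 0
The gcd is 1. Working backward:
1 = 9 − 2·4
1 = −2·58 + 13·9
So 9·13 ≡ 1 (mod 58).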